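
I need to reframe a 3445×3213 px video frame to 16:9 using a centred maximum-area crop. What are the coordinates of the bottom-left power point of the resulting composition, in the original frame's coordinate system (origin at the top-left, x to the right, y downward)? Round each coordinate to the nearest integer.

3445/3213 < 16/9, so the 16:9 crop keeps the full width 3445 and trims height to 3445 × 9/16 = 1937.81 px.
Top offset = (3213 − 1937.81)/2 = 637.59 px; left offset = 0.
Bottom-left is one-third across and two-thirds down within the crop:
x = 0.00 + 1 × 3445.00/3 ≈ 1148; y = 637.59 + 2 × 1937.81/3 ≈ 1929.

(1148, 1929)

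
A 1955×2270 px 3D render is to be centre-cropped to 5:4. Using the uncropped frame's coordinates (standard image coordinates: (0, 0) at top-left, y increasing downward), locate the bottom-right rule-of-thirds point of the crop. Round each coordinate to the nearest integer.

(1303, 1396)

1955/2270 < 5/4, so the 5:4 crop keeps the full width 1955 and trims height to 1955 × 4/5 = 1564.00 px.
Top offset = (2270 − 1564.00)/2 = 353.00 px; left offset = 0.
Bottom-right is two-thirds across and two-thirds down within the crop:
x = 0.00 + 2 × 1955.00/3 ≈ 1303; y = 353.00 + 2 × 1564.00/3 ≈ 1396.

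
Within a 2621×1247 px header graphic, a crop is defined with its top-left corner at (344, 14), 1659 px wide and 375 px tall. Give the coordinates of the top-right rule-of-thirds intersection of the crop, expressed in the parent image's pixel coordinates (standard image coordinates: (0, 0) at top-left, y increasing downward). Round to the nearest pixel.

One third of the crop width 1659 is 553.00 px.
One third of the crop height 375 is 125.00 px.
The top-right point is two-thirds across and one-third down within the crop:
x = 344 + 2 × 553.00 ≈ 1450; y = 14 + 1 × 125.00 ≈ 139.

x = 1450 px, y = 139 px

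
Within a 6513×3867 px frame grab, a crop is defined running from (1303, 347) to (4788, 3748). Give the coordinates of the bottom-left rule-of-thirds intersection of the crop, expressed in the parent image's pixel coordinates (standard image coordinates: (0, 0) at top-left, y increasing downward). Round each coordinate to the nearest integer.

x = 2465 px, y = 2614 px

Crop width = 4788 − 1303 = 3485 px; one third is 1161.67 px.
Crop height = 3748 − 347 = 3401 px; one third is 1133.67 px.
The bottom-left point is one-third across and two-thirds down within the crop:
x = 1303 + 1 × 1161.67 ≈ 2465; y = 347 + 2 × 1133.67 ≈ 2614.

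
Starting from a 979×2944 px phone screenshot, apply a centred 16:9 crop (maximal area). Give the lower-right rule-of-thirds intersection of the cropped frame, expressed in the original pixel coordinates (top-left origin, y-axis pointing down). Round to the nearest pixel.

x = 653 px, y = 1564 px

979/2944 < 16/9, so the 16:9 crop keeps the full width 979 and trims height to 979 × 9/16 = 550.69 px.
Top offset = (2944 − 550.69)/2 = 1196.66 px; left offset = 0.
Lower-right is two-thirds across and two-thirds down within the crop:
x = 0.00 + 2 × 979.00/3 ≈ 653; y = 1196.66 + 2 × 550.69/3 ≈ 1564.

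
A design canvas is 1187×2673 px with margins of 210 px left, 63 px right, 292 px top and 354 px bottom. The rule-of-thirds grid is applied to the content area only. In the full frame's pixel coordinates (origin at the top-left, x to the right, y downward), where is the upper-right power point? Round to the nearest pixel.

(819, 968)

Content width = 1187 − 210 − 63 = 914 px; content height = 2673 − 292 − 354 = 2027 px.
Upper-right is two-thirds across and one-third down within the content area.
x = 210 + 2 × 914/3 = 210 + 609.33 ≈ 819
y = 292 + 1 × 2027/3 = 292 + 675.67 ≈ 968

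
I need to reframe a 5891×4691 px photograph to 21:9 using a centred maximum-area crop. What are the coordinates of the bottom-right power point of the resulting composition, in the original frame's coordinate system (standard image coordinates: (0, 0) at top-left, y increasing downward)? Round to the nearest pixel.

(3927, 2766)

5891/4691 < 21/9, so the 21:9 crop keeps the full width 5891 and trims height to 5891 × 9/21 = 2524.71 px.
Top offset = (4691 − 2524.71)/2 = 1083.14 px; left offset = 0.
Bottom-right is two-thirds across and two-thirds down within the crop:
x = 0.00 + 2 × 5891.00/3 ≈ 3927; y = 1083.14 + 2 × 2524.71/3 ≈ 2766.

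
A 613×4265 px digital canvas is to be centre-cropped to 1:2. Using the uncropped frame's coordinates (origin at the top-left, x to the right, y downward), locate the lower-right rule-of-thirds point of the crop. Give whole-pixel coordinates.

613/4265 < 1/2, so the 1:2 crop keeps the full width 613 and trims height to 613 × 2/1 = 1226.00 px.
Top offset = (4265 − 1226.00)/2 = 1519.50 px; left offset = 0.
Lower-right is two-thirds across and two-thirds down within the crop:
x = 0.00 + 2 × 613.00/3 ≈ 409; y = 1519.50 + 2 × 1226.00/3 ≈ 2337.

(409, 2337)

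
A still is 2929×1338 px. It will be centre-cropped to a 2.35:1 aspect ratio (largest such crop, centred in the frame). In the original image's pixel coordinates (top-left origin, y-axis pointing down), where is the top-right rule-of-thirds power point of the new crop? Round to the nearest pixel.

x = 1953 px, y = 461 px

2929/1338 < 2.35/1, so the 2.35:1 crop keeps the full width 2929 and trims height to 2929 × 1/2.35 = 1246.38 px.
Top offset = (1338 − 1246.38)/2 = 45.81 px; left offset = 0.
Top-right is two-thirds across and one-third down within the crop:
x = 0.00 + 2 × 2929.00/3 ≈ 1953; y = 45.81 + 1 × 1246.38/3 ≈ 461.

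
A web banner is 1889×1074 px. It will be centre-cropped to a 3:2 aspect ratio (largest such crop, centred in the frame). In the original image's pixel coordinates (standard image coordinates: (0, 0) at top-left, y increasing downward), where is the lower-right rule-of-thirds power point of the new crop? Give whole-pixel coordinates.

1889/1074 > 3/2, so the 3:2 crop keeps the full height 1074 and trims width to 1074 × 3/2 = 1611.00 px.
Left offset = (1889 − 1611.00)/2 = 139.00 px; top offset = 0.
Lower-right is two-thirds across and two-thirds down within the crop:
x = 139.00 + 2 × 1611.00/3 ≈ 1213; y = 0.00 + 2 × 1074.00/3 ≈ 716.

x = 1213 px, y = 716 px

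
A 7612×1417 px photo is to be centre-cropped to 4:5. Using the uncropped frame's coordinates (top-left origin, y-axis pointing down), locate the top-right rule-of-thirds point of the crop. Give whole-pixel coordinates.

(3995, 472)

7612/1417 > 4/5, so the 4:5 crop keeps the full height 1417 and trims width to 1417 × 4/5 = 1133.60 px.
Left offset = (7612 − 1133.60)/2 = 3239.20 px; top offset = 0.
Top-right is two-thirds across and one-third down within the crop:
x = 3239.20 + 2 × 1133.60/3 ≈ 3995; y = 0.00 + 1 × 1417.00/3 ≈ 472.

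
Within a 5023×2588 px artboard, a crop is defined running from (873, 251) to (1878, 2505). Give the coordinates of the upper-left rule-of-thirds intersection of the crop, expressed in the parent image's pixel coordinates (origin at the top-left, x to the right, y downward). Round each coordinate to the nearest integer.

x = 1208 px, y = 1002 px

Crop width = 1878 − 873 = 1005 px; one third is 335.00 px.
Crop height = 2505 − 251 = 2254 px; one third is 751.33 px.
The upper-left point is one-third across and one-third down within the crop:
x = 873 + 1 × 335.00 ≈ 1208; y = 251 + 1 × 751.33 ≈ 1002.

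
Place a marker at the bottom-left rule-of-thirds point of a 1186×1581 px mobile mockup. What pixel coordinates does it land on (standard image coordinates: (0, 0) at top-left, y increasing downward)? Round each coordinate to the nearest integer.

(395, 1054)

The bottom-left point sits one-third of the way across and two-thirds of the way down.
x = 1 × 1186/3 ≈ 395; y = 2 × 1581/3 ≈ 1054.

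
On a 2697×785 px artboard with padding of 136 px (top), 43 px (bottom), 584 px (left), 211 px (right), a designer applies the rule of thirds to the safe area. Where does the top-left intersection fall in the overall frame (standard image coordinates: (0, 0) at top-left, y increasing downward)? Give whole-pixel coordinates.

Content width = 2697 − 584 − 211 = 1902 px; content height = 785 − 136 − 43 = 606 px.
Top-left is one-third across and one-third down within the safe area.
x = 584 + 1 × 1902/3 = 584 + 634.00 ≈ 1218
y = 136 + 1 × 606/3 = 136 + 202.00 ≈ 338

(1218, 338)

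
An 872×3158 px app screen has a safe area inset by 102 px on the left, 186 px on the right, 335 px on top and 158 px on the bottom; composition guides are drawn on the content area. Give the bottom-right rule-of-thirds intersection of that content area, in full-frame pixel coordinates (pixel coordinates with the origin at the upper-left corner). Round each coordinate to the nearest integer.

x = 491 px, y = 2112 px

Content width = 872 − 102 − 186 = 584 px; content height = 3158 − 335 − 158 = 2665 px.
Bottom-right is two-thirds across and two-thirds down within the content area.
x = 102 + 2 × 584/3 = 102 + 389.33 ≈ 491
y = 335 + 2 × 2665/3 = 335 + 1776.67 ≈ 2112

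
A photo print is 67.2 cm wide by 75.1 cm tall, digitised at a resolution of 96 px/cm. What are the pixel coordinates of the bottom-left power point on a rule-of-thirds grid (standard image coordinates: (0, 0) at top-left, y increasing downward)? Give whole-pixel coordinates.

x = 2150 px, y = 4806 px

In pixels the canvas is 67.2 × 96 = 6451.2 wide and 75.1 × 96 = 7209.6 tall.
The bottom-left point is one-third across and two-thirds down:
x = 1 × 6451.2/3 ≈ 2150; y = 2 × 7209.6/3 ≈ 4806.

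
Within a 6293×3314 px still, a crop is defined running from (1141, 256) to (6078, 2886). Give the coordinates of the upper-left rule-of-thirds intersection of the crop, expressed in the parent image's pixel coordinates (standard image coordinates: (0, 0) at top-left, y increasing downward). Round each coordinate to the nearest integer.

x = 2787 px, y = 1133 px

Crop width = 6078 − 1141 = 4937 px; one third is 1645.67 px.
Crop height = 2886 − 256 = 2630 px; one third is 876.67 px.
The upper-left point is one-third across and one-third down within the crop:
x = 1141 + 1 × 1645.67 ≈ 2787; y = 256 + 1 × 876.67 ≈ 1133.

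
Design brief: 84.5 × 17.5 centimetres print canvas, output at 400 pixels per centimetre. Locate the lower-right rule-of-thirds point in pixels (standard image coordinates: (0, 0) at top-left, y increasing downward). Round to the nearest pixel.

In pixels the canvas is 84.5 × 400 = 33800 wide and 17.5 × 400 = 7000 tall.
The lower-right point is two-thirds across and two-thirds down:
x = 2 × 33800/3 ≈ 22533; y = 2 × 7000/3 ≈ 4667.

(22533, 4667)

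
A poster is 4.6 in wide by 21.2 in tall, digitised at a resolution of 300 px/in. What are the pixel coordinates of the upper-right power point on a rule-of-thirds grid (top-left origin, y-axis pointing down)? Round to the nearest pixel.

In pixels the canvas is 4.6 × 300 = 1380 wide and 21.2 × 300 = 6360 tall.
The upper-right point is two-thirds across and one-third down:
x = 2 × 1380/3 ≈ 920; y = 1 × 6360/3 ≈ 2120.

x = 920 px, y = 2120 px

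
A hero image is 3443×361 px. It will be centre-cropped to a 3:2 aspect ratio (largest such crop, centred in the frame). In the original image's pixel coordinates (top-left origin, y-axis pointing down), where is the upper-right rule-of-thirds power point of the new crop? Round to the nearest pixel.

3443/361 > 3/2, so the 3:2 crop keeps the full height 361 and trims width to 361 × 3/2 = 541.50 px.
Left offset = (3443 − 541.50)/2 = 1450.75 px; top offset = 0.
Upper-right is two-thirds across and one-third down within the crop:
x = 1450.75 + 2 × 541.50/3 ≈ 1812; y = 0.00 + 1 × 361.00/3 ≈ 120.

(1812, 120)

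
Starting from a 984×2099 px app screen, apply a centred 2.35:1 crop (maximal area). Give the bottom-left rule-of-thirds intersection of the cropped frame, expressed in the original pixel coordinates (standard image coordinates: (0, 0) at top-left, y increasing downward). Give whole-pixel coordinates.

(328, 1119)

984/2099 < 2.35/1, so the 2.35:1 crop keeps the full width 984 and trims height to 984 × 1/2.35 = 418.72 px.
Top offset = (2099 − 418.72)/2 = 840.14 px; left offset = 0.
Bottom-left is one-third across and two-thirds down within the crop:
x = 0.00 + 1 × 984.00/3 ≈ 328; y = 840.14 + 2 × 418.72/3 ≈ 1119.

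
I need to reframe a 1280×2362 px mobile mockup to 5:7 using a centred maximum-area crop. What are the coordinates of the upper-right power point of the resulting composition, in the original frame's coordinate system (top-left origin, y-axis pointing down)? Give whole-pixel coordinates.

(853, 882)

1280/2362 < 5/7, so the 5:7 crop keeps the full width 1280 and trims height to 1280 × 7/5 = 1792.00 px.
Top offset = (2362 − 1792.00)/2 = 285.00 px; left offset = 0.
Upper-right is two-thirds across and one-third down within the crop:
x = 0.00 + 2 × 1280.00/3 ≈ 853; y = 285.00 + 1 × 1792.00/3 ≈ 882.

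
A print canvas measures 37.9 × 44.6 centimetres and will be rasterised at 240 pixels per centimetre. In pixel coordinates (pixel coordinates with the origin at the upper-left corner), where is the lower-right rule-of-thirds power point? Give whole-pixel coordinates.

x = 6064 px, y = 7136 px

In pixels the canvas is 37.9 × 240 = 9096 wide and 44.6 × 240 = 10704 tall.
The lower-right point is two-thirds across and two-thirds down:
x = 2 × 9096/3 ≈ 6064; y = 2 × 10704/3 ≈ 7136.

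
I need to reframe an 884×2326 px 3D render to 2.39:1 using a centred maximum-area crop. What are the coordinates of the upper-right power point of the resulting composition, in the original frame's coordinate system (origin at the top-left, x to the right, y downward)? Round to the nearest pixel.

(589, 1101)

884/2326 < 2.39/1, so the 2.39:1 crop keeps the full width 884 and trims height to 884 × 1/2.39 = 369.87 px.
Top offset = (2326 − 369.87)/2 = 978.06 px; left offset = 0.
Upper-right is two-thirds across and one-third down within the crop:
x = 0.00 + 2 × 884.00/3 ≈ 589; y = 978.06 + 1 × 369.87/3 ≈ 1101.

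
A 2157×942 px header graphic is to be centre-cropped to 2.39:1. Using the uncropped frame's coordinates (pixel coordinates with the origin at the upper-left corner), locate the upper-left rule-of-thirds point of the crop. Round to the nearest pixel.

2157/942 < 2.39/1, so the 2.39:1 crop keeps the full width 2157 and trims height to 2157 × 1/2.39 = 902.51 px.
Top offset = (942 − 902.51)/2 = 19.74 px; left offset = 0.
Upper-left is one-third across and one-third down within the crop:
x = 0.00 + 1 × 2157.00/3 ≈ 719; y = 19.74 + 1 × 902.51/3 ≈ 321.

(719, 321)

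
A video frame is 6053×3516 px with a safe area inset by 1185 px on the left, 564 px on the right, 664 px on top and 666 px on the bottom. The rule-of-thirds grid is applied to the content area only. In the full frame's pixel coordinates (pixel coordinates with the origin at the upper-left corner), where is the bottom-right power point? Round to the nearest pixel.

Content width = 6053 − 1185 − 564 = 4304 px; content height = 3516 − 664 − 666 = 2186 px.
Bottom-right is two-thirds across and two-thirds down within the content area.
x = 1185 + 2 × 4304/3 = 1185 + 2869.33 ≈ 4054
y = 664 + 2 × 2186/3 = 664 + 1457.33 ≈ 2121

x = 4054 px, y = 2121 px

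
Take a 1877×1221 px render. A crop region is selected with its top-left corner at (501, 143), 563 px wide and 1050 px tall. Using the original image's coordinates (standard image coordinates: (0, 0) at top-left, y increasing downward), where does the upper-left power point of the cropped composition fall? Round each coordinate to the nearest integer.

x = 689 px, y = 493 px

One third of the crop width 563 is 187.67 px.
One third of the crop height 1050 is 350.00 px.
The upper-left point is one-third across and one-third down within the crop:
x = 501 + 1 × 187.67 ≈ 689; y = 143 + 1 × 350.00 ≈ 493.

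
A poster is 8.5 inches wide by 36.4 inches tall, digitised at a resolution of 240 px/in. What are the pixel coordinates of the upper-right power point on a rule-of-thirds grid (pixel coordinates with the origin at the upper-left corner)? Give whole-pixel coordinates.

In pixels the canvas is 8.5 × 240 = 2040 wide and 36.4 × 240 = 8736 tall.
The upper-right point is two-thirds across and one-third down:
x = 2 × 2040/3 ≈ 1360; y = 1 × 8736/3 ≈ 2912.

(1360, 2912)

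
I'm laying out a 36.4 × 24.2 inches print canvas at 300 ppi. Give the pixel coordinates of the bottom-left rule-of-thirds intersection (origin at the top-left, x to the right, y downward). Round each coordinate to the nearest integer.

In pixels the canvas is 36.4 × 300 = 10920 wide and 24.2 × 300 = 7260 tall.
The bottom-left point is one-third across and two-thirds down:
x = 1 × 10920/3 ≈ 3640; y = 2 × 7260/3 ≈ 4840.

(3640, 4840)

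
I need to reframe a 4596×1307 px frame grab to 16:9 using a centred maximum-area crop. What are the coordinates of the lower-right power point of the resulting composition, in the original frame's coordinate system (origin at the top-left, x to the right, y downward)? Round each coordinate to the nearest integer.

x = 2685 px, y = 871 px

4596/1307 > 16/9, so the 16:9 crop keeps the full height 1307 and trims width to 1307 × 16/9 = 2323.56 px.
Left offset = (4596 − 2323.56)/2 = 1136.22 px; top offset = 0.
Lower-right is two-thirds across and two-thirds down within the crop:
x = 1136.22 + 2 × 2323.56/3 ≈ 2685; y = 0.00 + 2 × 1307.00/3 ≈ 871.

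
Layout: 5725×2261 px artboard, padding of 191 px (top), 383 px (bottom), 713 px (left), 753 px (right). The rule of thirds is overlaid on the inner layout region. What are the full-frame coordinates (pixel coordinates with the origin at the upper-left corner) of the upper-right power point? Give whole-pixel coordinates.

Content width = 5725 − 713 − 753 = 4259 px; content height = 2261 − 191 − 383 = 1687 px.
Upper-right is two-thirds across and one-third down within the inner layout region.
x = 713 + 2 × 4259/3 = 713 + 2839.33 ≈ 3552
y = 191 + 1 × 1687/3 = 191 + 562.33 ≈ 753

x = 3552 px, y = 753 px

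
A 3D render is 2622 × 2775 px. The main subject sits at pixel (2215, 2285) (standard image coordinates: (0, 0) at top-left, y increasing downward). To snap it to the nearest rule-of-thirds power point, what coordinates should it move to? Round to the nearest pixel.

x = 1748 px, y = 1850 px

Third lines: x ∈ {874, 1748}, y ∈ {925, 1850}.
2215 is closer to x = 1748; 2285 is closer to y = 1850.
So the nearest intersection is the lower-right power point.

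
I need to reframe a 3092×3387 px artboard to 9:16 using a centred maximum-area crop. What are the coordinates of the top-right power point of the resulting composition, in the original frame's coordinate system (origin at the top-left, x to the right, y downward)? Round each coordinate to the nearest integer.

3092/3387 > 9/16, so the 9:16 crop keeps the full height 3387 and trims width to 3387 × 9/16 = 1905.19 px.
Left offset = (3092 − 1905.19)/2 = 593.41 px; top offset = 0.
Top-right is two-thirds across and one-third down within the crop:
x = 593.41 + 2 × 1905.19/3 ≈ 1864; y = 0.00 + 1 × 3387.00/3 ≈ 1129.

(1864, 1129)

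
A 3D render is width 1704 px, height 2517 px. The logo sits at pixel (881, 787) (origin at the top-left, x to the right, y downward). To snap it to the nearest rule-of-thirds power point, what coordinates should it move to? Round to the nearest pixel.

x = 1136 px, y = 839 px

Third lines: x ∈ {568, 1136}, y ∈ {839, 1678}.
881 is closer to x = 1136; 787 is closer to y = 839.
So the nearest intersection is the upper-right power point.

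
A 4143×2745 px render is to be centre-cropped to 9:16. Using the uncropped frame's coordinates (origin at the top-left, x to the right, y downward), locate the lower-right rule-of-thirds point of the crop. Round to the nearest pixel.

4143/2745 > 9/16, so the 9:16 crop keeps the full height 2745 and trims width to 2745 × 9/16 = 1544.06 px.
Left offset = (4143 − 1544.06)/2 = 1299.47 px; top offset = 0.
Lower-right is two-thirds across and two-thirds down within the crop:
x = 1299.47 + 2 × 1544.06/3 ≈ 2329; y = 0.00 + 2 × 2745.00/3 ≈ 1830.

x = 2329 px, y = 1830 px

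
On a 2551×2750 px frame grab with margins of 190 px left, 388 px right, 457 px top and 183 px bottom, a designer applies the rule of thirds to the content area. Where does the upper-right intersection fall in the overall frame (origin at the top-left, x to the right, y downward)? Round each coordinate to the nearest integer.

(1505, 1160)

Content width = 2551 − 190 − 388 = 1973 px; content height = 2750 − 457 − 183 = 2110 px.
Upper-right is two-thirds across and one-third down within the content area.
x = 190 + 2 × 1973/3 = 190 + 1315.33 ≈ 1505
y = 457 + 1 × 2110/3 = 457 + 703.33 ≈ 1160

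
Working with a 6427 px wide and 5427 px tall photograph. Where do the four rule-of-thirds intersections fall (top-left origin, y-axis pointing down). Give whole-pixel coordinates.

(2142, 1809), (4285, 1809), (2142, 3618), (4285, 3618)

One third of 6427 is 2142.33; one third of 5427 is 1809.
Vertical third lines at x = 2142 and x = 4285; horizontal third lines at y = 1809 and y = 3618.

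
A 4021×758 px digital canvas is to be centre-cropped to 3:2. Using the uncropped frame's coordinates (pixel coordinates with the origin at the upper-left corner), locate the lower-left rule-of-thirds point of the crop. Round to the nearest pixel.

x = 1821 px, y = 505 px

4021/758 > 3/2, so the 3:2 crop keeps the full height 758 and trims width to 758 × 3/2 = 1137.00 px.
Left offset = (4021 − 1137.00)/2 = 1442.00 px; top offset = 0.
Lower-left is one-third across and two-thirds down within the crop:
x = 1442.00 + 1 × 1137.00/3 ≈ 1821; y = 0.00 + 2 × 758.00/3 ≈ 505.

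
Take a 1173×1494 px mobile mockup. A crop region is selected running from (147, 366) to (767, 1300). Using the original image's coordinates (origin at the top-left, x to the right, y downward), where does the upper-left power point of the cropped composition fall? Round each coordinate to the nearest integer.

Crop width = 767 − 147 = 620 px; one third is 206.67 px.
Crop height = 1300 − 366 = 934 px; one third is 311.33 px.
The upper-left point is one-third across and one-third down within the crop:
x = 147 + 1 × 206.67 ≈ 354; y = 366 + 1 × 311.33 ≈ 677.

x = 354 px, y = 677 px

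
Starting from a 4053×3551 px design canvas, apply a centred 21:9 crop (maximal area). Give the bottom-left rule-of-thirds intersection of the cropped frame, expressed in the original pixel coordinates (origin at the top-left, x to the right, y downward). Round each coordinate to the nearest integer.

x = 1351 px, y = 2065 px

4053/3551 < 21/9, so the 21:9 crop keeps the full width 4053 and trims height to 4053 × 9/21 = 1737.00 px.
Top offset = (3551 − 1737.00)/2 = 907.00 px; left offset = 0.
Bottom-left is one-third across and two-thirds down within the crop:
x = 0.00 + 1 × 4053.00/3 ≈ 1351; y = 907.00 + 2 × 1737.00/3 ≈ 2065.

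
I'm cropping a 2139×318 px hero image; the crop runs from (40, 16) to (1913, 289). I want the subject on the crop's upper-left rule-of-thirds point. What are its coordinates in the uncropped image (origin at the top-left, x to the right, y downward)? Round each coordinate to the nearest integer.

Crop width = 1913 − 40 = 1873 px; one third is 624.33 px.
Crop height = 289 − 16 = 273 px; one third is 91.00 px.
The upper-left point is one-third across and one-third down within the crop:
x = 40 + 1 × 624.33 ≈ 664; y = 16 + 1 × 91.00 ≈ 107.

(664, 107)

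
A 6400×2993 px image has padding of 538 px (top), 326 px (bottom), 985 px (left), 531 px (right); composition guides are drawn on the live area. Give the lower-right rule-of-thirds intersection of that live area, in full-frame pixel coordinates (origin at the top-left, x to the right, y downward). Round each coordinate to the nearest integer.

Content width = 6400 − 985 − 531 = 4884 px; content height = 2993 − 538 − 326 = 2129 px.
Lower-right is two-thirds across and two-thirds down within the live area.
x = 985 + 2 × 4884/3 = 985 + 3256.00 ≈ 4241
y = 538 + 2 × 2129/3 = 538 + 1419.33 ≈ 1957

(4241, 1957)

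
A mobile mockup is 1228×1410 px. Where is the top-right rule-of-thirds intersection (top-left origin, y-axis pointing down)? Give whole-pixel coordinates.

The top-right point sits two-thirds of the way across and one-third of the way down.
x = 2 × 1228/3 ≈ 819; y = 1 × 1410/3 ≈ 470.

(819, 470)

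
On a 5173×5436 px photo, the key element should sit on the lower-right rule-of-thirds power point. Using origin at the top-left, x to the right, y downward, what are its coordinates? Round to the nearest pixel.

(3449, 3624)

The lower-right point sits two-thirds of the way across and two-thirds of the way down.
x = 2 × 5173/3 ≈ 3449; y = 2 × 5436/3 ≈ 3624.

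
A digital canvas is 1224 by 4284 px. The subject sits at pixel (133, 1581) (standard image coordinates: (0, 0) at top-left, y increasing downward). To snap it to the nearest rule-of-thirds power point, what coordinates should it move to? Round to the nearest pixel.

Third lines: x ∈ {408, 816}, y ∈ {1428, 2856}.
133 is closer to x = 408; 1581 is closer to y = 1428.
So the nearest intersection is the upper-left power point.

x = 408 px, y = 1428 px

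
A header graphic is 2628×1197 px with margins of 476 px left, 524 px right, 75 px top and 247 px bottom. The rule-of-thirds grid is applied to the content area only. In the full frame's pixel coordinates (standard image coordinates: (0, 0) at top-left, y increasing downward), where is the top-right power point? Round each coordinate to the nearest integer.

Content width = 2628 − 476 − 524 = 1628 px; content height = 1197 − 75 − 247 = 875 px.
Top-right is two-thirds across and one-third down within the content area.
x = 476 + 2 × 1628/3 = 476 + 1085.33 ≈ 1561
y = 75 + 1 × 875/3 = 75 + 291.67 ≈ 367

x = 1561 px, y = 367 px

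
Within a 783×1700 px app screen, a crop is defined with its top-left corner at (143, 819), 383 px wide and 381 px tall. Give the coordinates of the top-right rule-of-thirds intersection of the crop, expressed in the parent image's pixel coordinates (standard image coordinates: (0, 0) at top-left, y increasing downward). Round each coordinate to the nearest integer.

One third of the crop width 383 is 127.67 px.
One third of the crop height 381 is 127.00 px.
The top-right point is two-thirds across and one-third down within the crop:
x = 143 + 2 × 127.67 ≈ 398; y = 819 + 1 × 127.00 ≈ 946.

(398, 946)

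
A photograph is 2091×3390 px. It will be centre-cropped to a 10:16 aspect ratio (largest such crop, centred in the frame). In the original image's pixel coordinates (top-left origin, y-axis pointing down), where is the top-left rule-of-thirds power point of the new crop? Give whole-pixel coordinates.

2091/3390 < 10/16, so the 10:16 crop keeps the full width 2091 and trims height to 2091 × 16/10 = 3345.60 px.
Top offset = (3390 − 3345.60)/2 = 22.20 px; left offset = 0.
Top-left is one-third across and one-third down within the crop:
x = 0.00 + 1 × 2091.00/3 ≈ 697; y = 22.20 + 1 × 3345.60/3 ≈ 1137.

(697, 1137)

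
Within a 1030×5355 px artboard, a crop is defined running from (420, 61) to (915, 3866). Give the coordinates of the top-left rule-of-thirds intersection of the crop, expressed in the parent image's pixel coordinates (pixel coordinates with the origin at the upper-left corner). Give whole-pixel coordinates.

x = 585 px, y = 1329 px

Crop width = 915 − 420 = 495 px; one third is 165.00 px.
Crop height = 3866 − 61 = 3805 px; one third is 1268.33 px.
The top-left point is one-third across and one-third down within the crop:
x = 420 + 1 × 165.00 ≈ 585; y = 61 + 1 × 1268.33 ≈ 1329.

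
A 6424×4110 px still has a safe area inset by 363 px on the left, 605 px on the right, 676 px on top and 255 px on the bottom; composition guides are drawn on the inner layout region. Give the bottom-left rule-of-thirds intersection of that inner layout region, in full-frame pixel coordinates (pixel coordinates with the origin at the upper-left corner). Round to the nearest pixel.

Content width = 6424 − 363 − 605 = 5456 px; content height = 4110 − 676 − 255 = 3179 px.
Bottom-left is one-third across and two-thirds down within the inner layout region.
x = 363 + 1 × 5456/3 = 363 + 1818.67 ≈ 2182
y = 676 + 2 × 3179/3 = 676 + 2119.33 ≈ 2795

x = 2182 px, y = 2795 px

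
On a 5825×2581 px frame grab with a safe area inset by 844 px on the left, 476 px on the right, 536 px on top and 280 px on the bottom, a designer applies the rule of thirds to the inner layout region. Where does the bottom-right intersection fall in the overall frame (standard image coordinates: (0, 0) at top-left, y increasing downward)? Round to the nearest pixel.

x = 3847 px, y = 1713 px

Content width = 5825 − 844 − 476 = 4505 px; content height = 2581 − 536 − 280 = 1765 px.
Bottom-right is two-thirds across and two-thirds down within the inner layout region.
x = 844 + 2 × 4505/3 = 844 + 3003.33 ≈ 3847
y = 536 + 2 × 1765/3 = 536 + 1176.67 ≈ 1713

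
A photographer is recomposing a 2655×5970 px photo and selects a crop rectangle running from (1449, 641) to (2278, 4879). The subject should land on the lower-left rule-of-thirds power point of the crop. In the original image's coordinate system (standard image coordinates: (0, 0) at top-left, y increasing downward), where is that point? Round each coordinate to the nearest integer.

Crop width = 2278 − 1449 = 829 px; one third is 276.33 px.
Crop height = 4879 − 641 = 4238 px; one third is 1412.67 px.
The lower-left point is one-third across and two-thirds down within the crop:
x = 1449 + 1 × 276.33 ≈ 1725; y = 641 + 2 × 1412.67 ≈ 3466.

(1725, 3466)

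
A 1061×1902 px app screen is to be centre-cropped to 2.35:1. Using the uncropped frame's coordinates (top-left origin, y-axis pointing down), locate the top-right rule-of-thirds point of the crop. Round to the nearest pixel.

(707, 876)

1061/1902 < 2.35/1, so the 2.35:1 crop keeps the full width 1061 and trims height to 1061 × 1/2.35 = 451.49 px.
Top offset = (1902 − 451.49)/2 = 725.26 px; left offset = 0.
Top-right is two-thirds across and one-third down within the crop:
x = 0.00 + 2 × 1061.00/3 ≈ 707; y = 725.26 + 1 × 451.49/3 ≈ 876.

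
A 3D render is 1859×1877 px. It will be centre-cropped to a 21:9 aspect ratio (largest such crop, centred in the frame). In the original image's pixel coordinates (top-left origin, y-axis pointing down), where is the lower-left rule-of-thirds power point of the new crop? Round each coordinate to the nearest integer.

(620, 1071)

1859/1877 < 21/9, so the 21:9 crop keeps the full width 1859 and trims height to 1859 × 9/21 = 796.71 px.
Top offset = (1877 − 796.71)/2 = 540.14 px; left offset = 0.
Lower-left is one-third across and two-thirds down within the crop:
x = 0.00 + 1 × 1859.00/3 ≈ 620; y = 540.14 + 2 × 796.71/3 ≈ 1071.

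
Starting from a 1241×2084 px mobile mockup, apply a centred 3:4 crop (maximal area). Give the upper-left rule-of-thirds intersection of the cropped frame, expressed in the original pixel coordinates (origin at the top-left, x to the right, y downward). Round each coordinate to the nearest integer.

x = 414 px, y = 766 px

1241/2084 < 3/4, so the 3:4 crop keeps the full width 1241 and trims height to 1241 × 4/3 = 1654.67 px.
Top offset = (2084 − 1654.67)/2 = 214.67 px; left offset = 0.
Upper-left is one-third across and one-third down within the crop:
x = 0.00 + 1 × 1241.00/3 ≈ 414; y = 214.67 + 1 × 1654.67/3 ≈ 766.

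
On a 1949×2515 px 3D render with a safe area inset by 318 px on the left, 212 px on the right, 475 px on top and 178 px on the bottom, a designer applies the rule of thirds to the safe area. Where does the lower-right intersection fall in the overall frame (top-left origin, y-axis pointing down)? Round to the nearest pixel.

(1264, 1716)

Content width = 1949 − 318 − 212 = 1419 px; content height = 2515 − 475 − 178 = 1862 px.
Lower-right is two-thirds across and two-thirds down within the safe area.
x = 318 + 2 × 1419/3 = 318 + 946.00 ≈ 1264
y = 475 + 2 × 1862/3 = 475 + 1241.33 ≈ 1716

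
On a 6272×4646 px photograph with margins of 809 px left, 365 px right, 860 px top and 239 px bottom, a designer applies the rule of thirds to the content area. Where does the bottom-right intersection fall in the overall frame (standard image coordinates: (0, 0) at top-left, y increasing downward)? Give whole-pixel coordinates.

(4208, 3225)

Content width = 6272 − 809 − 365 = 5098 px; content height = 4646 − 860 − 239 = 3547 px.
Bottom-right is two-thirds across and two-thirds down within the content area.
x = 809 + 2 × 5098/3 = 809 + 3398.67 ≈ 4208
y = 860 + 2 × 3547/3 = 860 + 2364.67 ≈ 3225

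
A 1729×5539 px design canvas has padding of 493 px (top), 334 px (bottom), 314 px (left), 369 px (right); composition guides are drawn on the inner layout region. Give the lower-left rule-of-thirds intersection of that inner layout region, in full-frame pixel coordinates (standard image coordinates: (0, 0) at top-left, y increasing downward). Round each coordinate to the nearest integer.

Content width = 1729 − 314 − 369 = 1046 px; content height = 5539 − 493 − 334 = 4712 px.
Lower-left is one-third across and two-thirds down within the inner layout region.
x = 314 + 1 × 1046/3 = 314 + 348.67 ≈ 663
y = 493 + 2 × 4712/3 = 493 + 3141.33 ≈ 3634

(663, 3634)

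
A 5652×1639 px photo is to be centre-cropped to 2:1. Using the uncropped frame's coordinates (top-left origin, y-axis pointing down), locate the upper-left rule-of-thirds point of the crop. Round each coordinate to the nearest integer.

5652/1639 > 2/1, so the 2:1 crop keeps the full height 1639 and trims width to 1639 × 2/1 = 3278.00 px.
Left offset = (5652 − 3278.00)/2 = 1187.00 px; top offset = 0.
Upper-left is one-third across and one-third down within the crop:
x = 1187.00 + 1 × 3278.00/3 ≈ 2280; y = 0.00 + 1 × 1639.00/3 ≈ 546.

x = 2280 px, y = 546 px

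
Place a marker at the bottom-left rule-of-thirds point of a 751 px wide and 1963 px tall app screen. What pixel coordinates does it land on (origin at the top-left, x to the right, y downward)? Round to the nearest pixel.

The bottom-left point sits one-third of the way across and two-thirds of the way down.
x = 1 × 751/3 ≈ 250; y = 2 × 1963/3 ≈ 1309.

x = 250 px, y = 1309 px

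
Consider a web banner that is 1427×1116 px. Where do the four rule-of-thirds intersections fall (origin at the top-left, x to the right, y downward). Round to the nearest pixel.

(476, 372), (951, 372), (476, 744), (951, 744)

One third of 1427 is 475.67; one third of 1116 is 372.
Vertical third lines at x = 476 and x = 951; horizontal third lines at y = 372 and y = 744.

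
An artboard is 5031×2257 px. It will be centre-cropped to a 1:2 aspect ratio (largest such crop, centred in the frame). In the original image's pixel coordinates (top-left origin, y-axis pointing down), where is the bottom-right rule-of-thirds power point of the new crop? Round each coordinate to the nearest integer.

(2704, 1505)

5031/2257 > 1/2, so the 1:2 crop keeps the full height 2257 and trims width to 2257 × 1/2 = 1128.50 px.
Left offset = (5031 − 1128.50)/2 = 1951.25 px; top offset = 0.
Bottom-right is two-thirds across and two-thirds down within the crop:
x = 1951.25 + 2 × 1128.50/3 ≈ 2704; y = 0.00 + 2 × 2257.00/3 ≈ 1505.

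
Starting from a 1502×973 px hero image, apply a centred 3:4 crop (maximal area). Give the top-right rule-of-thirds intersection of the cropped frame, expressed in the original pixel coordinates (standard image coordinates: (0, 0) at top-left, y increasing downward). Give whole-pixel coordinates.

1502/973 > 3/4, so the 3:4 crop keeps the full height 973 and trims width to 973 × 3/4 = 729.75 px.
Left offset = (1502 − 729.75)/2 = 386.12 px; top offset = 0.
Top-right is two-thirds across and one-third down within the crop:
x = 386.12 + 2 × 729.75/3 ≈ 873; y = 0.00 + 1 × 973.00/3 ≈ 324.

x = 873 px, y = 324 px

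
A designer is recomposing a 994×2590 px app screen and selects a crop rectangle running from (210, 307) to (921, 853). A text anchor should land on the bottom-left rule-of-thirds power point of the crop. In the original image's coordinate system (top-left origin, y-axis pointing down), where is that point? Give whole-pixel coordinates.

Crop width = 921 − 210 = 711 px; one third is 237.00 px.
Crop height = 853 − 307 = 546 px; one third is 182.00 px.
The bottom-left point is one-third across and two-thirds down within the crop:
x = 210 + 1 × 237.00 ≈ 447; y = 307 + 2 × 182.00 ≈ 671.

(447, 671)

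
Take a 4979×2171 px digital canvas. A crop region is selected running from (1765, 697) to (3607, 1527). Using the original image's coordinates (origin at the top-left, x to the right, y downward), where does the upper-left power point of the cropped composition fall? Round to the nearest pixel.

Crop width = 3607 − 1765 = 1842 px; one third is 614.00 px.
Crop height = 1527 − 697 = 830 px; one third is 276.67 px.
The upper-left point is one-third across and one-third down within the crop:
x = 1765 + 1 × 614.00 ≈ 2379; y = 697 + 1 × 276.67 ≈ 974.

(2379, 974)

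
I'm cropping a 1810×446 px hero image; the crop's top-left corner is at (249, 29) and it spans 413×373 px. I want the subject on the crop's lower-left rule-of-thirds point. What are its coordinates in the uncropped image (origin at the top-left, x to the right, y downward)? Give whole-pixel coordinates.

x = 387 px, y = 278 px

One third of the crop width 413 is 137.67 px.
One third of the crop height 373 is 124.33 px.
The lower-left point is one-third across and two-thirds down within the crop:
x = 249 + 1 × 137.67 ≈ 387; y = 29 + 2 × 124.33 ≈ 278.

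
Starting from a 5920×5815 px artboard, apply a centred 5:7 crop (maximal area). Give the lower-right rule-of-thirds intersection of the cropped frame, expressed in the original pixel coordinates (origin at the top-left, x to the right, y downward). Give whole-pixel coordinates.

5920/5815 > 5/7, so the 5:7 crop keeps the full height 5815 and trims width to 5815 × 5/7 = 4153.57 px.
Left offset = (5920 − 4153.57)/2 = 883.21 px; top offset = 0.
Lower-right is two-thirds across and two-thirds down within the crop:
x = 883.21 + 2 × 4153.57/3 ≈ 3652; y = 0.00 + 2 × 5815.00/3 ≈ 3877.

x = 3652 px, y = 3877 px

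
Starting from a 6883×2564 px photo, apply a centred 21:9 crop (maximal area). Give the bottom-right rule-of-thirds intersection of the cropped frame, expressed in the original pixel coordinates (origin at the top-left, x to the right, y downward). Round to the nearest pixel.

x = 4439 px, y = 1709 px

6883/2564 > 21/9, so the 21:9 crop keeps the full height 2564 and trims width to 2564 × 21/9 = 5982.67 px.
Left offset = (6883 − 5982.67)/2 = 450.17 px; top offset = 0.
Bottom-right is two-thirds across and two-thirds down within the crop:
x = 450.17 + 2 × 5982.67/3 ≈ 4439; y = 0.00 + 2 × 2564.00/3 ≈ 1709.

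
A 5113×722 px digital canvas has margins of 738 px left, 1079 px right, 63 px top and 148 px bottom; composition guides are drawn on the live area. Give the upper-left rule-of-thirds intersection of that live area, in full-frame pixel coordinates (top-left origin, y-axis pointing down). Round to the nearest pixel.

x = 1837 px, y = 233 px

Content width = 5113 − 738 − 1079 = 3296 px; content height = 722 − 63 − 148 = 511 px.
Upper-left is one-third across and one-third down within the live area.
x = 738 + 1 × 3296/3 = 738 + 1098.67 ≈ 1837
y = 63 + 1 × 511/3 = 63 + 170.33 ≈ 233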